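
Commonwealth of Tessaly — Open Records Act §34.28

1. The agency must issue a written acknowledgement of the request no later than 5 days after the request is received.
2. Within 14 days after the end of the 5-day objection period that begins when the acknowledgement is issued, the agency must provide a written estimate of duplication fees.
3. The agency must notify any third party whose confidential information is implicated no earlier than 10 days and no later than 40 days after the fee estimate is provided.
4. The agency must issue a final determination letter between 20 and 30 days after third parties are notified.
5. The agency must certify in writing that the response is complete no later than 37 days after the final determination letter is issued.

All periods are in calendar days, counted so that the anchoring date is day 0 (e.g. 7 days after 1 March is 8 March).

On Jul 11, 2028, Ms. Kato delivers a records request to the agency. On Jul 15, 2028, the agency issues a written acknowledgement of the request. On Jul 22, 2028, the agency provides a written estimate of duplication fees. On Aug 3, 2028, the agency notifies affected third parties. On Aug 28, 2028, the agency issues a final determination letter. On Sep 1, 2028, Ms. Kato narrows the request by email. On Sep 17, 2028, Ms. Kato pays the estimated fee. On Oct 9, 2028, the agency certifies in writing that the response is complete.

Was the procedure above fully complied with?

Step 1: 5 days after Jul 11, 2028 (when the request is received) is Jul 16, 2028; done Jul 15, 2028 — timely.
Step 2: 14 days after Jul 20, 2028 (end of the 5-day objection period, which began when the acknowledgement is issued on Jul 15, 2028) is Aug 3, 2028; done Jul 22, 2028 — timely.
Step 3: the window is 10–40 days after Jul 22, 2028 (when the fee estimate is provided), so Aug 1, 2028 through Aug 31, 2028; Aug 3, 2028 falls inside that range.
Step 4: the window is 20–30 days after Aug 3, 2028 (when third parties are notified), so Aug 23, 2028 through Sep 2, 2028; done Aug 28, 2028 — within the window.
Step 5: 37 days after Aug 28, 2028 (when the final determination letter is issued) is Oct 4, 2028; done Oct 9, 2028 — 5 days late.

No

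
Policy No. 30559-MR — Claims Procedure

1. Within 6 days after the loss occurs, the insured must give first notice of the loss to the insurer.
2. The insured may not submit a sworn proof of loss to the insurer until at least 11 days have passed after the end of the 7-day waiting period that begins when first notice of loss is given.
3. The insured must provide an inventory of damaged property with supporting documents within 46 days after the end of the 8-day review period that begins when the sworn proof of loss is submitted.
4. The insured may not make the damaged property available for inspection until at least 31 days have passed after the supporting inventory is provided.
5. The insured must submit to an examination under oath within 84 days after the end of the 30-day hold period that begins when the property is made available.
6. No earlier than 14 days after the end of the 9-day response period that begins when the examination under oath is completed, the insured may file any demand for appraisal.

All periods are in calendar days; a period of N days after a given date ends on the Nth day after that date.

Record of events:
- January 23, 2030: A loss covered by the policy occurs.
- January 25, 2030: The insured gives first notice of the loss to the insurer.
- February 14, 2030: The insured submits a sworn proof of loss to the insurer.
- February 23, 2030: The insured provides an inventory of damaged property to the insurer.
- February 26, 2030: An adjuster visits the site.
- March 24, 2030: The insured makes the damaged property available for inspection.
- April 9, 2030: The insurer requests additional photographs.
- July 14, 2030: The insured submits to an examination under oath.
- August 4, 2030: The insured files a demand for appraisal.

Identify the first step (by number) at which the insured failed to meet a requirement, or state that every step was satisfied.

Step 4

Step 1 — counting 6 days from January 23, 2030 (when the loss occurs) gives a deadline of January 29, 2030; January 25, 2030 is within that limit.
Step 2 — must wait 11 days from February 1, 2030 (end of the 7-day waiting period, which began when first notice of loss is given on January 25, 2030), so not before February 12, 2030; done February 14, 2030 — permitted.
Step 3 — counting 46 days from February 22, 2030 (end of the 8-day review period, which began when the sworn proof of loss is submitted on February 14, 2030) gives a deadline of April 9, 2030; February 23, 2030 is within that limit.
Step 4 — must wait 31 days from February 23, 2030 (when the supporting inventory is provided), so not before March 26, 2030; done March 24, 2030 — 2 days too early.
No need to go further; step 4 was not satisfied.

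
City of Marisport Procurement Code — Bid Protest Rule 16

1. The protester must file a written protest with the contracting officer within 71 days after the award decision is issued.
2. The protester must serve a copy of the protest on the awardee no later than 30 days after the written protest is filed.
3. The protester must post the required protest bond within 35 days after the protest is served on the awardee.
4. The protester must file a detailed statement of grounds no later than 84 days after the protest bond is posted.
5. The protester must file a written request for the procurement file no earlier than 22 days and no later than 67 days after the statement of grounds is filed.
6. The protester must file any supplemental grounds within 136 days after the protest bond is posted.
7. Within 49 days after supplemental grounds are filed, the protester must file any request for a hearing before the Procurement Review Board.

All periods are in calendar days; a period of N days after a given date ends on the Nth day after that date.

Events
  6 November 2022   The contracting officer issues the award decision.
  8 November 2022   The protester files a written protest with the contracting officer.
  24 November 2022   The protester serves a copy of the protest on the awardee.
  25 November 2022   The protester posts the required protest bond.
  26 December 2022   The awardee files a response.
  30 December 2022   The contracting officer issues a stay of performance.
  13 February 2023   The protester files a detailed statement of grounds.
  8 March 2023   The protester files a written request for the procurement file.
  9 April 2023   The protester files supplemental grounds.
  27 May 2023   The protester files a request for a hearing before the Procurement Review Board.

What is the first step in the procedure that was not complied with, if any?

None — every step was satisfied

(1) due by 6 November 2022 + 71 days = 16 January 2023; done 8 November 2022 — timely.
(2) due by 8 November 2022 + 30 days = 8 December 2022; 24 November 2022 is within that limit.
(3) due by 24 November 2022 + 35 days = 29 December 2022; done 25 November 2022 — timely.
(4) due by 25 November 2022 + 84 days = 17 February 2023; done 13 February 2023 — timely.
(5) the permitted window runs from 13 February 2023 + 22 = 7 March 2023 to 13 February 2023 + 67 = 21 April 2023; done 8 March 2023, which is between those dates.
(6) due by 25 November 2022 + 136 days = 10 April 2023; done 9 April 2023 — timely.
(7) due by 9 April 2023 + 49 days = 28 May 2023; completed 27 May 2023, before the deadline.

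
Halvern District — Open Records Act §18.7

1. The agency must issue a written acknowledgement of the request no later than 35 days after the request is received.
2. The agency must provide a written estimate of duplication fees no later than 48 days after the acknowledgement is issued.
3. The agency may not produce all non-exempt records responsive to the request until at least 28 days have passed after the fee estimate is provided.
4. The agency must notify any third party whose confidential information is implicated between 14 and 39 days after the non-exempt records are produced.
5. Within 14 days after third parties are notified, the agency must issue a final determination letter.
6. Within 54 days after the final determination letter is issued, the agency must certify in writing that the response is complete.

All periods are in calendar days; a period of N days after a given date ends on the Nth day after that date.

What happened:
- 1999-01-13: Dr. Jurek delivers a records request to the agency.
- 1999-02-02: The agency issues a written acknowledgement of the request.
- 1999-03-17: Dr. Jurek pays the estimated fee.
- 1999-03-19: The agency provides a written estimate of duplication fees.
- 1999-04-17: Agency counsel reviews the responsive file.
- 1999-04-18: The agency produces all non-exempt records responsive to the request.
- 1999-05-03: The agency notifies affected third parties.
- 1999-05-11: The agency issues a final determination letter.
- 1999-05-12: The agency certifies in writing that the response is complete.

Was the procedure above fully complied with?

Step 1 — counting 35 days from 1999-01-13 (when the request is received) gives a deadline of 1999-02-17; done 1999-02-02 — timely.
Step 2 — counting 48 days from 1999-02-02 (when the acknowledgement is issued) gives a deadline of 1999-03-22; done 1999-03-19 — timely.
Step 3 — must wait 28 days from 1999-03-19 (when the fee estimate is provided), so not before 1999-04-16; done 1999-04-18 — permitted.
Step 4 — 14 and 39 days from 1999-04-18 (when the non-exempt records are produced) are 1999-05-02 and 1999-05-27 respectively; done 1999-05-03, which is between those dates.
Step 5 — counting 14 days from 1999-05-03 (when third parties are notified) gives a deadline of 1999-05-17; completed 1999-05-11, before the deadline.
Step 6 — counting 54 days from 1999-05-11 (when the final determination letter is issued) gives a deadline of 1999-07-04; completed 1999-05-12, before the deadline.

Yes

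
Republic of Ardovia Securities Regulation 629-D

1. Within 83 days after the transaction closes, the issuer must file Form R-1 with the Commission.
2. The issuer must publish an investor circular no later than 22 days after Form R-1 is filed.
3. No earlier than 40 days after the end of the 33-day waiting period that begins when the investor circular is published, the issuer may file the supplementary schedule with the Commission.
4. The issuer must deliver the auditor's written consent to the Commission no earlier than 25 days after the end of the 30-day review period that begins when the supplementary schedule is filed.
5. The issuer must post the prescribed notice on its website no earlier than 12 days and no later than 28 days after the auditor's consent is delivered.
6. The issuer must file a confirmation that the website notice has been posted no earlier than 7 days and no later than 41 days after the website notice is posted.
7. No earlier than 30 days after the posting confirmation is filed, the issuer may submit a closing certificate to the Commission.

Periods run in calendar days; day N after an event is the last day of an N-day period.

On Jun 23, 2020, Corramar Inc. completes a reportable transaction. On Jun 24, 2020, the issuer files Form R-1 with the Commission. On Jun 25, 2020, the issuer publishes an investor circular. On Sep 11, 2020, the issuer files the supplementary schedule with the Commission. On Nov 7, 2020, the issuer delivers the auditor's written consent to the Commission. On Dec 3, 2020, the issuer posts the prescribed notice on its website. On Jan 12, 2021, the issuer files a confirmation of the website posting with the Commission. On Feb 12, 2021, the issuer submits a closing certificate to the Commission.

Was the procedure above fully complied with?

(1) due by Jun 23, 2020 + 83 days = Sep 14, 2020; Jun 24, 2020 is within that limit.
(2) due by Jun 24, 2020 + 22 days = Jul 16, 2020; Jun 25, 2020 is within that limit.
(3) permitted from Jul 28, 2020 + 40 days = Sep 6, 2020 onward; Sep 11, 2020 is on or after that date.
(4) permitted from Oct 11, 2020 + 25 days = Nov 5, 2020 onward; Nov 7, 2020 is on or after that date.
(5) the permitted window runs from Nov 7, 2020 + 12 = Nov 19, 2020 to Nov 7, 2020 + 28 = Dec 5, 2020; done Dec 3, 2020 — within the window.
(6) the permitted window runs from Dec 3, 2020 + 7 = Dec 10, 2020 to Dec 3, 2020 + 41 = Jan 13, 2021; done Jan 12, 2021 — within the window.
(7) permitted from Jan 12, 2021 + 30 days = Feb 11, 2021 onward; done Feb 12, 2021 — permitted.

Yes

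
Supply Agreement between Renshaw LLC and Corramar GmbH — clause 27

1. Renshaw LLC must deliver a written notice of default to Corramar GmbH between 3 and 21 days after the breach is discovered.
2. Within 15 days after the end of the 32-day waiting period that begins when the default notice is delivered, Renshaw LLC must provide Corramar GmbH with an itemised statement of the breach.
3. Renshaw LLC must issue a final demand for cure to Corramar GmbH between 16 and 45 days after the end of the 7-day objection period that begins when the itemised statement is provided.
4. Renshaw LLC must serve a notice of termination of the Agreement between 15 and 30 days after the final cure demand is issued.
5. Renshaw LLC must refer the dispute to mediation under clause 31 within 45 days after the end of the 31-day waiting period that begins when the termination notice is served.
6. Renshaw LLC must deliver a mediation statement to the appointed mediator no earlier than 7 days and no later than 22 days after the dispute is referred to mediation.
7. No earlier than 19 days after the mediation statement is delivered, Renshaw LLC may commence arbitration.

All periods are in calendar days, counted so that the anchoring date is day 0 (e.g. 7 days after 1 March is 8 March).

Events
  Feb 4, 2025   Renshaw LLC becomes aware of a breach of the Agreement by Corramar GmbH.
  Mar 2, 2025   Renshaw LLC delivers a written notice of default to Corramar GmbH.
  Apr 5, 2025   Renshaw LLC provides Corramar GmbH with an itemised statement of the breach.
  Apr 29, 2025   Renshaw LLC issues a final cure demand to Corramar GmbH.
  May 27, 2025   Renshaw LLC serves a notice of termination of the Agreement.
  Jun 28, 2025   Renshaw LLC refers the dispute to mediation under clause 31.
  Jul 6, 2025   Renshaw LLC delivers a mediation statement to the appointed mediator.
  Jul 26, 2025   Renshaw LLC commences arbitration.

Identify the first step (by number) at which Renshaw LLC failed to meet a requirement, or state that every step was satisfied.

Step 1

(1) the permitted window runs from Feb 4, 2025 + 3 = Feb 7, 2025 to Feb 4, 2025 + 21 = Feb 25, 2025; Mar 2, 2025 is 5 days past the end of the window.
No need to go further; step 1 was not satisfied.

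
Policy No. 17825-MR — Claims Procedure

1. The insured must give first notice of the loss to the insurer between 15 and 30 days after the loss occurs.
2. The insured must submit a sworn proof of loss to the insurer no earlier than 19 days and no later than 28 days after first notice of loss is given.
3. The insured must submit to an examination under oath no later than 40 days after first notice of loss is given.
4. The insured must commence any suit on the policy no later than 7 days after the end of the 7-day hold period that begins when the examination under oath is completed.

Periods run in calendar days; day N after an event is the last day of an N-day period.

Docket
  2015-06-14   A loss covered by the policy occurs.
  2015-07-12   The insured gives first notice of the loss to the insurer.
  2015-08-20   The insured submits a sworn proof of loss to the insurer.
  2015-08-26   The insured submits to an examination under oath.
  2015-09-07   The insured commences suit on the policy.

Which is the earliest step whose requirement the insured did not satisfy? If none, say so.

(1) the permitted window runs from 2015-06-14 + 15 = 2015-06-29 to 2015-06-14 + 30 = 2015-07-14; done 2015-07-12 — within the window.
(2) the permitted window runs from 2015-07-12 + 19 = 2015-07-31 to 2015-07-12 + 28 = 2015-08-09; done 2015-08-20 — 11 days after the window closed.

Step 2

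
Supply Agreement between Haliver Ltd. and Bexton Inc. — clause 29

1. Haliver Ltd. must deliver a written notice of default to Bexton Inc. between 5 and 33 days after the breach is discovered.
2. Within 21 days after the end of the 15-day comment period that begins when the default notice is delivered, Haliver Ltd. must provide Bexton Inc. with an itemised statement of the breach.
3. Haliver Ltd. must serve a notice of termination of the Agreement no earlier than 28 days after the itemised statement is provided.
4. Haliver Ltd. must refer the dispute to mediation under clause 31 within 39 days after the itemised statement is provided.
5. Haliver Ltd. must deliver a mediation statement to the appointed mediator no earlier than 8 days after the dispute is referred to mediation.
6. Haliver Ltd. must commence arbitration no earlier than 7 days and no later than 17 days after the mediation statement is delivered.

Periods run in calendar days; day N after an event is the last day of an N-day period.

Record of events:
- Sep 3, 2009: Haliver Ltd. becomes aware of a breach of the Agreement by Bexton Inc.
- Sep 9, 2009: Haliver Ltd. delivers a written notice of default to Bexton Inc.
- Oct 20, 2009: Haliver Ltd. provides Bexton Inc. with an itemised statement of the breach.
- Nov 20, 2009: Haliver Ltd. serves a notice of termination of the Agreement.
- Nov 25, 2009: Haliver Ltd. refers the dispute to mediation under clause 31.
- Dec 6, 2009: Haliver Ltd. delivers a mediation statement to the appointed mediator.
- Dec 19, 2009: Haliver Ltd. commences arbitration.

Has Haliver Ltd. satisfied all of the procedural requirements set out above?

(1) the permitted window runs from Sep 3, 2009 + 5 = Sep 8, 2009 to Sep 3, 2009 + 33 = Oct 6, 2009; done Sep 9, 2009 — within the window.
(2) due by Sep 24, 2009 + 21 days = Oct 15, 2009; not done until Oct 20, 2009, 5 days after the deadline.
Later steps need not be reached.

No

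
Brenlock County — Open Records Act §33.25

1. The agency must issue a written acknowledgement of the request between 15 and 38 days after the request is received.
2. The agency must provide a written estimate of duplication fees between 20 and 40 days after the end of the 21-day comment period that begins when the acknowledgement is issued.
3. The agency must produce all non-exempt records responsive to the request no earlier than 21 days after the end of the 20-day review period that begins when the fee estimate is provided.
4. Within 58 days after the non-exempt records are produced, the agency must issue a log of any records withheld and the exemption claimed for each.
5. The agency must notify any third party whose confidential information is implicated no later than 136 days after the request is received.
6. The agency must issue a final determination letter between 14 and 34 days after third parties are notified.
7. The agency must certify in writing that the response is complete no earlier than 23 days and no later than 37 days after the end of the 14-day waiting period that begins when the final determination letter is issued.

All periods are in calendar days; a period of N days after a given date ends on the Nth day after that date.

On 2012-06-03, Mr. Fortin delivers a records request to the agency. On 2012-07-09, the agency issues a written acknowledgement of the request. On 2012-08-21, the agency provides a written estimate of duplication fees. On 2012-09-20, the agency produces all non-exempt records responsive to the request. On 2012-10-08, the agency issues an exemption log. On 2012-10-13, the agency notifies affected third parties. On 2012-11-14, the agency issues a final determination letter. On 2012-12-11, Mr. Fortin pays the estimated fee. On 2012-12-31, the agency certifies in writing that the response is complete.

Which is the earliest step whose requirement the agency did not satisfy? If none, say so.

Step 3

Step 1: the window is 15–38 days after 2012-06-03 (when the request is received), so 2012-06-18 through 2012-07-11; done 2012-07-09 — within the window.
Step 2: the window is 20–40 days after 2012-07-30 (end of the 21-day comment period, which began when the acknowledgement is issued on 2012-07-09), so 2012-08-19 through 2012-09-08; done 2012-08-21, which is between those dates.
Step 3: the earliest permitted date is 21 days after 2012-09-10 (end of the 20-day review period, which began when the fee estimate is provided on 2012-08-21), i.e. 2012-10-01; acted on 2012-09-20, 11 days prematurely.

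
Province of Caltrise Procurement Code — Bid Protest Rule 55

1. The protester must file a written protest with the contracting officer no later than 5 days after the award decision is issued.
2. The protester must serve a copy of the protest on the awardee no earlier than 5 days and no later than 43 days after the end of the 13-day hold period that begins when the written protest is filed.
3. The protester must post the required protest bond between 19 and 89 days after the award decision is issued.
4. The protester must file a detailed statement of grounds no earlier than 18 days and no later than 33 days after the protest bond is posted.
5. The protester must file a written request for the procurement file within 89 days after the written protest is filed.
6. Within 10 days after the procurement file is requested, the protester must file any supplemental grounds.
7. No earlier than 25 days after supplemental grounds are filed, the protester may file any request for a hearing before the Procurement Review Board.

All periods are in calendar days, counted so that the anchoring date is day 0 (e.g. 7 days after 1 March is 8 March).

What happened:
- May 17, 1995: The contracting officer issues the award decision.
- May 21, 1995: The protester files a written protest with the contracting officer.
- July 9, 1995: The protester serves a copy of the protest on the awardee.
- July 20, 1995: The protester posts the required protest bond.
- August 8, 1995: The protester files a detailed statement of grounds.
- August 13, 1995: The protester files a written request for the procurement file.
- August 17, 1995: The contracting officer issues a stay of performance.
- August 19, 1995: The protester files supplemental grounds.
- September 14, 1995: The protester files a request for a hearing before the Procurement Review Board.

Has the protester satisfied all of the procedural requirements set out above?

(1) due by May 17, 1995 + 5 days = May 22, 1995; May 21, 1995 is within that limit.
(2) the permitted window runs from June 3, 1995 + 5 = June 8, 1995 to June 3, 1995 + 43 = July 16, 1995; done July 9, 1995, which is between those dates.
(3) the permitted window runs from May 17, 1995 + 19 = June 5, 1995 to May 17, 1995 + 89 = August 14, 1995; done July 20, 1995, which is between those dates.
(4) the permitted window runs from July 20, 1995 + 18 = August 7, 1995 to July 20, 1995 + 33 = August 22, 1995; done August 8, 1995, which is between those dates.
(5) due by May 21, 1995 + 89 days = August 18, 1995; completed August 13, 1995, before the deadline.
(6) due by August 13, 1995 + 10 days = August 23, 1995; done August 19, 1995 — timely.
(7) permitted from August 19, 1995 + 25 days = September 13, 1995 onward; done September 14, 1995, after the minimum wait.

Yes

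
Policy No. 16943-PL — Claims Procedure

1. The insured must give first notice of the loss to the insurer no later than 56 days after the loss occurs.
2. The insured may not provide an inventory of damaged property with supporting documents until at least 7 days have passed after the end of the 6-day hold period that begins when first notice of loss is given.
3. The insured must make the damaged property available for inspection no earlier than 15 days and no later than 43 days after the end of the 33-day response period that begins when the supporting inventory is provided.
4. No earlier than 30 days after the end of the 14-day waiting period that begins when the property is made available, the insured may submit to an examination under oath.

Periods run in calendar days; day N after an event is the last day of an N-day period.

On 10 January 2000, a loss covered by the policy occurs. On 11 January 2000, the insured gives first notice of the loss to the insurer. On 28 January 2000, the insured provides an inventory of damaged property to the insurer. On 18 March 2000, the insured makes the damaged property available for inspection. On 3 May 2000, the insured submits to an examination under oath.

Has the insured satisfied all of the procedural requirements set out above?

(1) due by 10 January 2000 + 56 days = 6 March 2000; done 11 January 2000 — timely.
(2) permitted from 17 January 2000 + 7 days = 24 January 2000 onward; 28 January 2000 is on or after that date.
(3) the permitted window runs from 1 March 2000 + 15 = 16 March 2000 to 1 March 2000 + 43 = 13 April 2000; done 18 March 2000, which is between those dates.
(4) permitted from 1 April 2000 + 30 days = 1 May 2000 onward; done 3 May 2000 — permitted.

Yes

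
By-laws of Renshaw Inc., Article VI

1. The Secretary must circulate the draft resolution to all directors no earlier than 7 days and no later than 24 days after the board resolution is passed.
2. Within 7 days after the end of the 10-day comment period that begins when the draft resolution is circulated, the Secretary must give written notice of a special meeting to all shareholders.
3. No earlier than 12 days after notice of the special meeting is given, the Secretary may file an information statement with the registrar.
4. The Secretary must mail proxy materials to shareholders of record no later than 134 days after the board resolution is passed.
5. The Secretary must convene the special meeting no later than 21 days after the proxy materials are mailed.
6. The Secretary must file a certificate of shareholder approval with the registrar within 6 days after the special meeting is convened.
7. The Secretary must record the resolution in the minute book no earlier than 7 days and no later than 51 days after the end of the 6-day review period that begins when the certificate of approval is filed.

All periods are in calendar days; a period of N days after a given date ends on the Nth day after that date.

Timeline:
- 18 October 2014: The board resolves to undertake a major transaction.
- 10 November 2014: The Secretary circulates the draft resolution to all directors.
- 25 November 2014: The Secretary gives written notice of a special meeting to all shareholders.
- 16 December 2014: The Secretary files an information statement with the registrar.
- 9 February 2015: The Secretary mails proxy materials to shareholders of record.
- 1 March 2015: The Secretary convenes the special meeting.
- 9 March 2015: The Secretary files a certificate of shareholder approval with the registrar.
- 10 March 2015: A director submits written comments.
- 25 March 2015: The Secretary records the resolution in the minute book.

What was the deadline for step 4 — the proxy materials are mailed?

1 March 2015

Step 4 runs from 18 October 2014, when the board resolution is passed. 134 days after 18 October 2014 is 1 March 2015.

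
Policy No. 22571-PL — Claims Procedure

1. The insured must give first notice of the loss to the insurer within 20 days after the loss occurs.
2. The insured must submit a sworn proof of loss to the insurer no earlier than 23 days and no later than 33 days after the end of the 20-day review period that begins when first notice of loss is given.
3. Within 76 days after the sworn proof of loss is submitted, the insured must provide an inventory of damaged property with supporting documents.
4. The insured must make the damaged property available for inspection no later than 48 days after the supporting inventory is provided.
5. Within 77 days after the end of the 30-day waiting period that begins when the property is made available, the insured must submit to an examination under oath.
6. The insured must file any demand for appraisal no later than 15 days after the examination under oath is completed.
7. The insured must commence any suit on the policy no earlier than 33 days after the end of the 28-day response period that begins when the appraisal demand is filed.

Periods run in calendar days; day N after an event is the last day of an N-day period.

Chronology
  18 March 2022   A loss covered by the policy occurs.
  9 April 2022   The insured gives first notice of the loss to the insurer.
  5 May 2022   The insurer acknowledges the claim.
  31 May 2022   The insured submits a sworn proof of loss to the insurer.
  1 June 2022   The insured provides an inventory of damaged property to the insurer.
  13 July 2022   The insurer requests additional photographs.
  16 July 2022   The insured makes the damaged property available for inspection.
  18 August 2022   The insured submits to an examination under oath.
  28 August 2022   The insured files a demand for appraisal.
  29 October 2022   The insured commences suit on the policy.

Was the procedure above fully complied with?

No

Step 1: 20 days after 18 March 2022 (when the loss occurs) is 7 April 2022; done 9 April 2022 — 2 days late.
The procedure was therefore not followed at step 1.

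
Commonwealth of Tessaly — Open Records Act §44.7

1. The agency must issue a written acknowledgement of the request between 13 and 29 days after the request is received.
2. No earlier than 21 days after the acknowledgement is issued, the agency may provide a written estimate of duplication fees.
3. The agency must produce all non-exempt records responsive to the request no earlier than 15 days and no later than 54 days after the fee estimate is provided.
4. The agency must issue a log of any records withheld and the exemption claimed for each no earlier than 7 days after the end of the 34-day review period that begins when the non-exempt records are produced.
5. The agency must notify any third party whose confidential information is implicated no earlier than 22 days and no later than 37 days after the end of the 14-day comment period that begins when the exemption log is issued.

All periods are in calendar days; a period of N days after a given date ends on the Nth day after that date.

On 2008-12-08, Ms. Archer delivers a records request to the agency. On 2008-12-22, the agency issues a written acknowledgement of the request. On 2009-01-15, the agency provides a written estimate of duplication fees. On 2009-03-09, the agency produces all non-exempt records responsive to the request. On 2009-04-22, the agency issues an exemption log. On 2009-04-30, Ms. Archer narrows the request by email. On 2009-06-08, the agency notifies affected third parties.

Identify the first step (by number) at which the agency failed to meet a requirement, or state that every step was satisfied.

(1) the permitted window runs from 2008-12-08 + 13 = 2008-12-21 to 2008-12-08 + 29 = 2009-01-06; 2008-12-22 falls inside that range.
(2) permitted from 2008-12-22 + 21 days = 2009-01-12 onward; 2009-01-15 is on or after that date.
(3) the permitted window runs from 2009-01-15 + 15 = 2009-01-30 to 2009-01-15 + 54 = 2009-03-10; done 2009-03-09 — within the window.
(4) permitted from 2009-04-12 + 7 days = 2009-04-19 onward; done 2009-04-22, after the minimum wait.
(5) the permitted window runs from 2009-05-06 + 22 = 2009-05-28 to 2009-05-06 + 37 = 2009-06-12; done 2009-06-08 — within the window.

None — every step was satisfied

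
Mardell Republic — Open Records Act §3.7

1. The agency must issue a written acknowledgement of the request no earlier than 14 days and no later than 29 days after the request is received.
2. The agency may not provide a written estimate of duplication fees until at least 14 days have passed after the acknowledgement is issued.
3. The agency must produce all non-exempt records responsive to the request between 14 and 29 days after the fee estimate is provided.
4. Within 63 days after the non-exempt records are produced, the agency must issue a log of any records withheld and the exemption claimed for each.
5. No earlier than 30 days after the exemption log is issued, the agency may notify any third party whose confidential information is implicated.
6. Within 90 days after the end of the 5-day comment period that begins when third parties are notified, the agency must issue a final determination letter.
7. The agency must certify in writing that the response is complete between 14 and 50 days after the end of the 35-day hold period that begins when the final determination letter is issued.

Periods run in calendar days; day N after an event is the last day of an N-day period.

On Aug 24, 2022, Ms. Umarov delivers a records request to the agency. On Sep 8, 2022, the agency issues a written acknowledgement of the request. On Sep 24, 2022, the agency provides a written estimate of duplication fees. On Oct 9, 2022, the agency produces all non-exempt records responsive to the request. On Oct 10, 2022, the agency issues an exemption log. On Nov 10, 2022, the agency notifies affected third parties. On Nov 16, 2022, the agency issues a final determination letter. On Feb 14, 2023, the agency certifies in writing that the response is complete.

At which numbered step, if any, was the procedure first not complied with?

Step 1: the window is 14–29 days after Aug 24, 2022 (when the request is received), so Sep 7, 2022 through Sep 22, 2022; done Sep 8, 2022 — within the window.
Step 2: the earliest permitted date is 14 days after Sep 8, 2022 (when the acknowledgement is issued), i.e. Sep 22, 2022; done Sep 24, 2022, after the minimum wait.
Step 3: the window is 14–29 days after Sep 24, 2022 (when the fee estimate is provided), so Oct 8, 2022 through Oct 23, 2022; done Oct 9, 2022, which is between those dates.
Step 4: 63 days after Oct 9, 2022 (when the non-exempt records are produced) is Dec 11, 2022; Oct 10, 2022 is within that limit.
Step 5: the earliest permitted date is 30 days after Oct 10, 2022 (when the exemption log is issued), i.e. Nov 9, 2022; done Nov 10, 2022 — permitted.
Step 6: 90 days after Nov 15, 2022 (end of the 5-day comment period, which began when third parties are notified on Nov 10, 2022) is Feb 13, 2023; done Nov 16, 2022 — timely.
Step 7: the window is 14–50 days after Dec 21, 2022 (end of the 35-day hold period, which began when the final determination letter is issued on Nov 16, 2022), so Jan 4, 2023 through Feb 9, 2023; Feb 14, 2023 is 5 days past the end of the window.

Step 7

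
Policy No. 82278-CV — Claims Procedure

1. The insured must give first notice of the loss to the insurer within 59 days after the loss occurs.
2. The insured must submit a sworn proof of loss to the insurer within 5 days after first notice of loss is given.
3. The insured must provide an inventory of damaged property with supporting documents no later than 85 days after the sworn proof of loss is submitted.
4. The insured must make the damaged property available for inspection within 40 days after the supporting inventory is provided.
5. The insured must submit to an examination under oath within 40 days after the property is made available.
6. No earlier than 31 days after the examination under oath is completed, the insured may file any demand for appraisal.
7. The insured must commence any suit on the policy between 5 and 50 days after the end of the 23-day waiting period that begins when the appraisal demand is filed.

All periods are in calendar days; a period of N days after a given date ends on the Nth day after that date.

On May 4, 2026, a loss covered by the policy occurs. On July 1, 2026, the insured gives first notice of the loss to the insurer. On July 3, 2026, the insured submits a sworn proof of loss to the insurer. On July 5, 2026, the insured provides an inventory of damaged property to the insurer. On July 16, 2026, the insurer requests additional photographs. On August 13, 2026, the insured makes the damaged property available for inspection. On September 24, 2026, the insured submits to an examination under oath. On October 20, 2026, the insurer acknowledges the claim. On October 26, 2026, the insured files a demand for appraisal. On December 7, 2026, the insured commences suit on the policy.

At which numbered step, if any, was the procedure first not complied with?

Step 5

Step 1 — counting 59 days from May 4, 2026 (when the loss occurs) gives a deadline of July 2, 2026; completed July 1, 2026, before the deadline.
Step 2 — counting 5 days from July 1, 2026 (when first notice of loss is given) gives a deadline of July 6, 2026; July 3, 2026 is within that limit.
Step 3 — counting 85 days from July 3, 2026 (when the sworn proof of loss is submitted) gives a deadline of September 26, 2026; completed July 5, 2026, before the deadline.
Step 4 — counting 40 days from July 5, 2026 (when the supporting inventory is provided) gives a deadline of August 14, 2026; completed August 13, 2026, before the deadline.
Step 5 — counting 40 days from August 13, 2026 (when the property is made available) gives a deadline of September 22, 2026; done September 24, 2026 — 2 days late.
The analysis stops there.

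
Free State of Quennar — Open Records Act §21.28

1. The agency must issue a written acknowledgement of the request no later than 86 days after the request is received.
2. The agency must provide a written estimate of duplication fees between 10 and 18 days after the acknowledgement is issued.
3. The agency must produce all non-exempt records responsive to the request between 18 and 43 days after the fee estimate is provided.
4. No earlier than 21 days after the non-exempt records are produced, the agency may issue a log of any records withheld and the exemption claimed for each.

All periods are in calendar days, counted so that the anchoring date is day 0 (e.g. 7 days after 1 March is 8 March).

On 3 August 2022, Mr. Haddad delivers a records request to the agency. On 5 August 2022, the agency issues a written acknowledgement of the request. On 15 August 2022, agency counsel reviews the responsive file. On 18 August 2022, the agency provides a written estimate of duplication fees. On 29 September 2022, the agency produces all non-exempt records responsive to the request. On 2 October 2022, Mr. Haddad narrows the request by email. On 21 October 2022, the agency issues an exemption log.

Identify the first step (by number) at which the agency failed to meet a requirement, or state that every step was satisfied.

(1) due by 3 August 2022 + 86 days = 28 October 2022; done 5 August 2022 — timely.
(2) the permitted window runs from 5 August 2022 + 10 = 15 August 2022 to 5 August 2022 + 18 = 23 August 2022; done 18 August 2022 — within the window.
(3) the permitted window runs from 18 August 2022 + 18 = 5 September 2022 to 18 August 2022 + 43 = 30 September 2022; done 29 September 2022, which is between those dates.
(4) permitted from 29 September 2022 + 21 days = 20 October 2022 onward; done 21 October 2022 — permitted.

None — every step was satisfied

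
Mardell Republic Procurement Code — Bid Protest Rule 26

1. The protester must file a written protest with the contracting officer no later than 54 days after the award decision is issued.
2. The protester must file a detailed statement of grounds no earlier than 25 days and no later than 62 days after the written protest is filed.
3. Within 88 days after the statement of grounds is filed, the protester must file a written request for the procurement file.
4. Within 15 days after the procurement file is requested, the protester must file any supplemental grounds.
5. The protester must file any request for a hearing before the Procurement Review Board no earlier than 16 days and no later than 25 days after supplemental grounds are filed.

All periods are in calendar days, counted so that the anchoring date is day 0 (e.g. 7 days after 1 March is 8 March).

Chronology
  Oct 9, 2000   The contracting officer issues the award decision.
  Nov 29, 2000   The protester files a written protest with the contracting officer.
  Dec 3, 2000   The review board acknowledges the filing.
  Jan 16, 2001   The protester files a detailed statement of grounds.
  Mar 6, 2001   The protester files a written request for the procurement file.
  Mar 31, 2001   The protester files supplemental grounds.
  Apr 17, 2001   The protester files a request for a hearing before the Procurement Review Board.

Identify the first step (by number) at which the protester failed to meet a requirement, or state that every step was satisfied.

Step 4

Step 1 — counting 54 days from Oct 9, 2000 (when the award decision is issued) gives a deadline of Dec 2, 2000; completed Nov 29, 2000, before the deadline.
Step 2 — 25 and 62 days from Nov 29, 2000 (when the written protest is filed) are Dec 24, 2000 and Jan 30, 2001 respectively; done Jan 16, 2001, which is between those dates.
Step 3 — counting 88 days from Jan 16, 2001 (when the statement of grounds is filed) gives a deadline of Apr 14, 2001; completed Mar 6, 2001, before the deadline.
Step 4 — counting 15 days from Mar 6, 2001 (when the procurement file is requested) gives a deadline of Mar 21, 2001; not done until Mar 31, 2001, 10 days after the deadline.
The analysis stops there.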